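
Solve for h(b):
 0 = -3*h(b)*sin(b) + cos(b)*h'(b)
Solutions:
 h(b) = C1/cos(b)^3


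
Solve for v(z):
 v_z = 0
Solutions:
 v(z) = C1


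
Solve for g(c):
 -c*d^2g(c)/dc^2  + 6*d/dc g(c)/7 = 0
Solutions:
 g(c) = C1 + C2*c^(13/7)


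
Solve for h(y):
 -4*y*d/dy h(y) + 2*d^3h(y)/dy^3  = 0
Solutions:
 h(y) = C1 + Integral(C2*airyai(2^(1/3)*y) + C3*airybi(2^(1/3)*y), y)


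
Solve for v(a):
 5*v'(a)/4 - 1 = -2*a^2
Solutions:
 v(a) = C1 - 8*a^3/15 + 4*a/5


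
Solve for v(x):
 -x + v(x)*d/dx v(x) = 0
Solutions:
 v(x) = -sqrt(C1 + x^2)
 v(x) = sqrt(C1 + x^2)


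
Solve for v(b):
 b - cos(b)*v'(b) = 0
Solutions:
 v(b) = C1 + Integral(b/cos(b), b)


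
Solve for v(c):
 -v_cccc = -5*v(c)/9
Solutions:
 v(c) = C1*exp(-sqrt(3)*5^(1/4)*c/3) + C2*exp(sqrt(3)*5^(1/4)*c/3) + C3*sin(sqrt(3)*5^(1/4)*c/3) + C4*cos(sqrt(3)*5^(1/4)*c/3)


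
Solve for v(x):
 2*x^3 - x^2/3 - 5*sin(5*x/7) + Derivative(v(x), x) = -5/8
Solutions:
 v(x) = C1 - x^4/2 + x^3/9 - 5*x/8 - 7*cos(5*x/7)


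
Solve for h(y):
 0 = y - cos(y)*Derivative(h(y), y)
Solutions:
 h(y) = C1 + Integral(y/cos(y), y)


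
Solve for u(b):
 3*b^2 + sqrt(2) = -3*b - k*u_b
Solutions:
 u(b) = C1 - b^3/k - 3*b^2/(2*k) - sqrt(2)*b/k


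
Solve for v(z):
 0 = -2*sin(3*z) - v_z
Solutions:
 v(z) = C1 + 2*cos(3*z)/3


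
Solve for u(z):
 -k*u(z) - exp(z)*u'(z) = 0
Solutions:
 u(z) = C1*exp(k*exp(-z))


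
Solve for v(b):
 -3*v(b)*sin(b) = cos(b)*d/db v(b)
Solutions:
 v(b) = C1*cos(b)^3


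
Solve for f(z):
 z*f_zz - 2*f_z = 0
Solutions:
 f(z) = C1 + C2*z^3


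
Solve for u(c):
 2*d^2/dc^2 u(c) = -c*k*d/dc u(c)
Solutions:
 u(c) = Piecewise((-sqrt(pi)*C1*erf(c*sqrt(k)/2)/sqrt(k) - C2, (k > 0) | (k < 0)), (-C1*c - C2, True))


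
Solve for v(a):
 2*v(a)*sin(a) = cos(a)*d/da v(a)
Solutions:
 v(a) = C1/cos(a)^2


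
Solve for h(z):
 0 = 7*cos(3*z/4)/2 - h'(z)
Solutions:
 h(z) = C1 + 14*sin(3*z/4)/3


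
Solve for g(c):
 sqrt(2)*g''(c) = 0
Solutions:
 g(c) = C1 + C2*c


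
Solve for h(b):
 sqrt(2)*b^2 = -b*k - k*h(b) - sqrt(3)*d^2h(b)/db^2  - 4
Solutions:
 h(b) = C1*exp(-3^(3/4)*b*sqrt(-k)/3) + C2*exp(3^(3/4)*b*sqrt(-k)/3) - sqrt(2)*b^2/k - b - 4/k + 2*sqrt(6)/k^2


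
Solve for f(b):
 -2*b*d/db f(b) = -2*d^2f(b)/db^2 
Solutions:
 f(b) = C1 + C2*erfi(sqrt(2)*b/2)


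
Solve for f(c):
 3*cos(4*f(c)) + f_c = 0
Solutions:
 f(c) = -asin((C1 + exp(24*c))/(C1 - exp(24*c)))/4 + pi/4
 f(c) = asin((C1 + exp(24*c))/(C1 - exp(24*c)))/4


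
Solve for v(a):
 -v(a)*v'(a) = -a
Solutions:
 v(a) = -sqrt(C1 + a^2)
 v(a) = sqrt(C1 + a^2)


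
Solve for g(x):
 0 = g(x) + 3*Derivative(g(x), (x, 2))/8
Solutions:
 g(x) = C1*sin(2*sqrt(6)*x/3) + C2*cos(2*sqrt(6)*x/3)


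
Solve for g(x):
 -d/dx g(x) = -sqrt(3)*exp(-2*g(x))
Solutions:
 g(x) = log(-sqrt(C1 + 2*sqrt(3)*x))
 g(x) = log(C1 + 2*sqrt(3)*x)/2


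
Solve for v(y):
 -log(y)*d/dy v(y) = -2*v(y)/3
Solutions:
 v(y) = C1*exp(2*li(y)/3)


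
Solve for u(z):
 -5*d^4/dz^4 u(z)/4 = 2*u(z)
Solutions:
 u(z) = (C1*sin(2^(1/4)*5^(3/4)*z/5) + C2*cos(2^(1/4)*5^(3/4)*z/5))*exp(-2^(1/4)*5^(3/4)*z/5) + (C3*sin(2^(1/4)*5^(3/4)*z/5) + C4*cos(2^(1/4)*5^(3/4)*z/5))*exp(2^(1/4)*5^(3/4)*z/5)


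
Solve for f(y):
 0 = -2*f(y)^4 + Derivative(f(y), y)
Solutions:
 f(y) = (-1/(C1 + 6*y))^(1/3)
 f(y) = (-1/(C1 + 2*y))^(1/3)*(-3^(2/3) - 3*3^(1/6)*I)/6
 f(y) = (-1/(C1 + 2*y))^(1/3)*(-3^(2/3) + 3*3^(1/6)*I)/6


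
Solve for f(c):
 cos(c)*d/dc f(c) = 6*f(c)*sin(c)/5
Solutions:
 f(c) = C1/cos(c)^(6/5)


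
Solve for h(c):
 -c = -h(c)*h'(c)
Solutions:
 h(c) = -sqrt(C1 + c^2)
 h(c) = sqrt(C1 + c^2)


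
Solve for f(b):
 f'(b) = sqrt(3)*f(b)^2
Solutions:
 f(b) = -1/(C1 + sqrt(3)*b)


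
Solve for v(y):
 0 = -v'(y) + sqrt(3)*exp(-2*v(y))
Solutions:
 v(y) = log(-sqrt(C1 + 2*sqrt(3)*y))
 v(y) = log(C1 + 2*sqrt(3)*y)/2


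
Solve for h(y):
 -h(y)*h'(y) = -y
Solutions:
 h(y) = -sqrt(C1 + y^2)
 h(y) = sqrt(C1 + y^2)


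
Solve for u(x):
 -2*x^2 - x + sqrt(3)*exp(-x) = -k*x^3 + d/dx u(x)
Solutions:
 u(x) = C1 + k*x^4/4 - 2*x^3/3 - x^2/2 - sqrt(3)*exp(-x)


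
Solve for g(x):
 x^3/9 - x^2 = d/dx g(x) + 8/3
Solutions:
 g(x) = C1 + x^4/36 - x^3/3 - 8*x/3


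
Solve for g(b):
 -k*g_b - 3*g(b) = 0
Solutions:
 g(b) = C1*exp(-3*b/k)


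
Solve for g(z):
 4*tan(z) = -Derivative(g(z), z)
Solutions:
 g(z) = C1 + 4*log(cos(z))


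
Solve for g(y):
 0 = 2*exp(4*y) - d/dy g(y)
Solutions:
 g(y) = C1 + exp(4*y)/2


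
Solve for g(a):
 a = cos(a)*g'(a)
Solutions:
 g(a) = C1 + Integral(a/cos(a), a)


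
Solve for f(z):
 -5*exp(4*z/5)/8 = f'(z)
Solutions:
 f(z) = C1 - 25*exp(4*z/5)/32


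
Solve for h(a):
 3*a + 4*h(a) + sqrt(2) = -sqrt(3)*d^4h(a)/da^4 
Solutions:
 h(a) = -3*a/4 + (C1*sin(3^(7/8)*a/3) + C2*cos(3^(7/8)*a/3))*exp(-3^(7/8)*a/3) + (C3*sin(3^(7/8)*a/3) + C4*cos(3^(7/8)*a/3))*exp(3^(7/8)*a/3) - sqrt(2)/4


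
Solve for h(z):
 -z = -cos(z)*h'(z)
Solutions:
 h(z) = C1 + Integral(z/cos(z), z)


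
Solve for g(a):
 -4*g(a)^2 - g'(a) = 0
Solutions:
 g(a) = 1/(C1 + 4*a)


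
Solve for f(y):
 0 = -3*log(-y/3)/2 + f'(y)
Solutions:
 f(y) = C1 + 3*y*log(-y)/2 + 3*y*(-log(3) - 1)/2


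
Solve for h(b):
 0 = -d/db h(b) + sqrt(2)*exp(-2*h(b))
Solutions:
 h(b) = log(-sqrt(C1 + 2*sqrt(2)*b))
 h(b) = log(C1 + 2*sqrt(2)*b)/2


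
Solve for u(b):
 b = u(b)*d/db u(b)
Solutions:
 u(b) = -sqrt(C1 + b^2)
 u(b) = sqrt(C1 + b^2)


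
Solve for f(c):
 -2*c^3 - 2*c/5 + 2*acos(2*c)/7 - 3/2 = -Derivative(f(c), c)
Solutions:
 f(c) = C1 + c^4/2 + c^2/5 - 2*c*acos(2*c)/7 + 3*c/2 + sqrt(1 - 4*c^2)/7


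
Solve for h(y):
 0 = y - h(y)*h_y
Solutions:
 h(y) = -sqrt(C1 + y^2)
 h(y) = sqrt(C1 + y^2)


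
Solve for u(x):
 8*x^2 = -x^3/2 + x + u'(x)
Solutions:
 u(x) = C1 + x^4/8 + 8*x^3/3 - x^2/2


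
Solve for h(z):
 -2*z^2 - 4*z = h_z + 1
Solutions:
 h(z) = C1 - 2*z^3/3 - 2*z^2 - z


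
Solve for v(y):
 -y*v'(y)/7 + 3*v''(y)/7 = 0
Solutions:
 v(y) = C1 + C2*erfi(sqrt(6)*y/6)


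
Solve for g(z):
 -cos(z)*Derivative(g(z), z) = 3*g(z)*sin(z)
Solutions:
 g(z) = C1*cos(z)^3


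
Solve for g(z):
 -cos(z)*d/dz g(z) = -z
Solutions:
 g(z) = C1 + Integral(z/cos(z), z)


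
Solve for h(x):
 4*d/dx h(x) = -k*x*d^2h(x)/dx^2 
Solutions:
 h(x) = C1 + x^(((re(k) - 4)*re(k) + im(k)^2)/(re(k)^2 + im(k)^2))*(C2*sin(4*log(x)*Abs(im(k))/(re(k)^2 + im(k)^2)) + C3*cos(4*log(x)*im(k)/(re(k)^2 + im(k)^2)))


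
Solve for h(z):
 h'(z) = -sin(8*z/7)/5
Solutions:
 h(z) = C1 + 7*cos(8*z/7)/40


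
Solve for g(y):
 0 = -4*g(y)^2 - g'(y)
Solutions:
 g(y) = 1/(C1 + 4*y)


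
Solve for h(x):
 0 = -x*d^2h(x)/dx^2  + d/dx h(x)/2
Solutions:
 h(x) = C1 + C2*x^(3/2)


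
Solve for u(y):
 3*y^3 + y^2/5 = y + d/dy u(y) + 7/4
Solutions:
 u(y) = C1 + 3*y^4/4 + y^3/15 - y^2/2 - 7*y/4


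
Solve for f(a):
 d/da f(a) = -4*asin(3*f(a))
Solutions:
 Integral(1/asin(3*_y), (_y, f(a))) = C1 - 4*a


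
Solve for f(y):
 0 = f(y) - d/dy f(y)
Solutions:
 f(y) = C1*exp(y)


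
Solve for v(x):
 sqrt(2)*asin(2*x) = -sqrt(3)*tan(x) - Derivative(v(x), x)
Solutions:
 v(x) = C1 - sqrt(2)*(x*asin(2*x) + sqrt(1 - 4*x^2)/2) + sqrt(3)*log(cos(x))


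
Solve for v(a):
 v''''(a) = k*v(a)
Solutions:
 v(a) = C1*exp(-a*k^(1/4)) + C2*exp(a*k^(1/4)) + C3*exp(-I*a*k^(1/4)) + C4*exp(I*a*k^(1/4))


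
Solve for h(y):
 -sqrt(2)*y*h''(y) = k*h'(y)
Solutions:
 h(y) = C1 + y^(-sqrt(2)*re(k)/2 + 1)*(C2*sin(sqrt(2)*log(y)*Abs(im(k))/2) + C3*cos(sqrt(2)*log(y)*im(k)/2))


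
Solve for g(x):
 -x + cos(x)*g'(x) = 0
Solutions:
 g(x) = C1 + Integral(x/cos(x), x)


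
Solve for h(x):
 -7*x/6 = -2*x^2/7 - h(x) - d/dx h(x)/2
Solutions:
 h(x) = C1*exp(-2*x) - 2*x^2/7 + 61*x/42 - 61/84


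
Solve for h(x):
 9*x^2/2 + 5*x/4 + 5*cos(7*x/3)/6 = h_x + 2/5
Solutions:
 h(x) = C1 + 3*x^3/2 + 5*x^2/8 - 2*x/5 + 5*sin(7*x/3)/14


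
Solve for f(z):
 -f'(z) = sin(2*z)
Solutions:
 f(z) = C1 + cos(2*z)/2


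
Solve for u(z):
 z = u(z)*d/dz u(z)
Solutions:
 u(z) = -sqrt(C1 + z^2)
 u(z) = sqrt(C1 + z^2)


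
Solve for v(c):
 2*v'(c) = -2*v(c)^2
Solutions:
 v(c) = 1/(C1 + c)


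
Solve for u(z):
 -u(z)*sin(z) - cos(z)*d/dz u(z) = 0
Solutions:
 u(z) = C1*cos(z)


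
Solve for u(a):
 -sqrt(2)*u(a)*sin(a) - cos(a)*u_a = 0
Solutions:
 u(a) = C1*cos(a)^(sqrt(2))


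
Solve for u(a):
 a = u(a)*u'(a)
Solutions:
 u(a) = -sqrt(C1 + a^2)
 u(a) = sqrt(C1 + a^2)


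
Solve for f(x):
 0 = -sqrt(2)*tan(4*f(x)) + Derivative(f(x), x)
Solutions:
 f(x) = -asin(C1*exp(4*sqrt(2)*x))/4 + pi/4
 f(x) = asin(C1*exp(4*sqrt(2)*x))/4


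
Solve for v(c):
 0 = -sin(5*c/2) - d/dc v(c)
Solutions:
 v(c) = C1 + 2*cos(5*c/2)/5


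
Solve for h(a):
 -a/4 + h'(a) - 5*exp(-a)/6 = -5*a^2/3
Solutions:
 h(a) = C1 - 5*a^3/9 + a^2/8 - 5*exp(-a)/6


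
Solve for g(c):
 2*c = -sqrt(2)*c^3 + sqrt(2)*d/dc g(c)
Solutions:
 g(c) = C1 + c^4/4 + sqrt(2)*c^2/2


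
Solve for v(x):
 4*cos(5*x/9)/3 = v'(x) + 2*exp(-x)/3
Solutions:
 v(x) = C1 + 12*sin(5*x/9)/5 + 2*exp(-x)/3


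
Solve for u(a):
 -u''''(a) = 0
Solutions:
 u(a) = C1 + C2*a + C3*a^2 + C4*a^3


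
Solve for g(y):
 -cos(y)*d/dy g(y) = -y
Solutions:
 g(y) = C1 + Integral(y/cos(y), y)


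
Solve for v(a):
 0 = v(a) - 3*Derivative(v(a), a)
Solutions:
 v(a) = C1*exp(a/3)


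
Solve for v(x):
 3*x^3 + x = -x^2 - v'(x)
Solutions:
 v(x) = C1 - 3*x^4/4 - x^3/3 - x^2/2


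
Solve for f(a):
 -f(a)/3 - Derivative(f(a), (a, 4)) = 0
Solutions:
 f(a) = (C1*sin(sqrt(2)*3^(3/4)*a/6) + C2*cos(sqrt(2)*3^(3/4)*a/6))*exp(-sqrt(2)*3^(3/4)*a/6) + (C3*sin(sqrt(2)*3^(3/4)*a/6) + C4*cos(sqrt(2)*3^(3/4)*a/6))*exp(sqrt(2)*3^(3/4)*a/6)


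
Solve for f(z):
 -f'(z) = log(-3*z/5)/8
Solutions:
 f(z) = C1 - z*log(-z)/8 + z*(-log(3) + 1 + log(5))/8


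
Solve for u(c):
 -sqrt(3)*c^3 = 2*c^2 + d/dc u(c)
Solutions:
 u(c) = C1 - sqrt(3)*c^4/4 - 2*c^3/3


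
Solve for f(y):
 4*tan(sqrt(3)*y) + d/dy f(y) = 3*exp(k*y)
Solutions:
 f(y) = C1 + 3*Piecewise((exp(k*y)/k, Ne(k, 0)), (y, True)) + 4*sqrt(3)*log(cos(sqrt(3)*y))/3


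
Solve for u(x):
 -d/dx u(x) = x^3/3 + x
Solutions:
 u(x) = C1 - x^4/12 - x^2/2


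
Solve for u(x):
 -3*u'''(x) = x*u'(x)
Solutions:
 u(x) = C1 + Integral(C2*airyai(-3^(2/3)*x/3) + C3*airybi(-3^(2/3)*x/3), x)


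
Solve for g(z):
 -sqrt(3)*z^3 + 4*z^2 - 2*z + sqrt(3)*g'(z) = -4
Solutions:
 g(z) = C1 + z^4/4 - 4*sqrt(3)*z^3/9 + sqrt(3)*z^2/3 - 4*sqrt(3)*z/3


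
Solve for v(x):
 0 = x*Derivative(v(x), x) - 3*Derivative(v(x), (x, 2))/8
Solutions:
 v(x) = C1 + C2*erfi(2*sqrt(3)*x/3)


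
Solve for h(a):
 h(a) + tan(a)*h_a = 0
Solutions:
 h(a) = C1/sin(a)


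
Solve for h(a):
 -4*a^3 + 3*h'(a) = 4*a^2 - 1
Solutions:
 h(a) = C1 + a^4/3 + 4*a^3/9 - a/3


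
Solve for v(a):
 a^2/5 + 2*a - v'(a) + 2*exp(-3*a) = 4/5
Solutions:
 v(a) = C1 + a^3/15 + a^2 - 4*a/5 - 2*exp(-3*a)/3


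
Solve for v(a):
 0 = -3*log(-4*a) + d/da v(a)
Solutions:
 v(a) = C1 + 3*a*log(-a) + 3*a*(-1 + 2*log(2))


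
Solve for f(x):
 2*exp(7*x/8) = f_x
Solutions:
 f(x) = C1 + 16*exp(7*x/8)/7


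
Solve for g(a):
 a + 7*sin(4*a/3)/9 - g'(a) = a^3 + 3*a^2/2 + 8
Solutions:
 g(a) = C1 - a^4/4 - a^3/2 + a^2/2 - 8*a - 7*cos(4*a/3)/12


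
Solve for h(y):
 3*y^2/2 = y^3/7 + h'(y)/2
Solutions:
 h(y) = C1 - y^4/14 + y^3


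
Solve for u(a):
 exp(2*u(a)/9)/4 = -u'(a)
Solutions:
 u(a) = 9*log(-sqrt(-1/(C1 - a))) + 9*log(2)/2 + 9*log(3)
 u(a) = 9*log(-1/(C1 - a))/2 + 9*log(2)/2 + 9*log(3)


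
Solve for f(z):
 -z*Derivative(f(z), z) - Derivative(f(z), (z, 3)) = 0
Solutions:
 f(z) = C1 + Integral(C2*airyai(-z) + C3*airybi(-z), z)


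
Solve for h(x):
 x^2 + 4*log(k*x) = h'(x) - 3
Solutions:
 h(x) = C1 + x^3/3 + 4*x*log(k*x) - x


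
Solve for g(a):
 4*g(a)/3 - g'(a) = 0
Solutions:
 g(a) = C1*exp(4*a/3)


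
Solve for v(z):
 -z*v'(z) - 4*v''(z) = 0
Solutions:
 v(z) = C1 + C2*erf(sqrt(2)*z/4)


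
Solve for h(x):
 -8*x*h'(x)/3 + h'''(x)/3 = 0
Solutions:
 h(x) = C1 + Integral(C2*airyai(2*x) + C3*airybi(2*x), x)


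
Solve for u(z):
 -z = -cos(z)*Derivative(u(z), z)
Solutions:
 u(z) = C1 + Integral(z/cos(z), z)


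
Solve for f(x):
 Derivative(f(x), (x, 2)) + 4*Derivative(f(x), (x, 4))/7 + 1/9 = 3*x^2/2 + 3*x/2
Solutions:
 f(x) = C1 + C2*x + C3*sin(sqrt(7)*x/2) + C4*cos(sqrt(7)*x/2) + x^4/8 + x^3/4 - 115*x^2/126


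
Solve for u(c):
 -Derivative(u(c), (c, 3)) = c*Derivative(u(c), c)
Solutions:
 u(c) = C1 + Integral(C2*airyai(-c) + C3*airybi(-c), c)


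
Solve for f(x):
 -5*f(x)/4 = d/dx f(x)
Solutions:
 f(x) = C1*exp(-5*x/4)


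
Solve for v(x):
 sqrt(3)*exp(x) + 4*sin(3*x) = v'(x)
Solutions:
 v(x) = C1 + sqrt(3)*exp(x) - 4*cos(3*x)/3


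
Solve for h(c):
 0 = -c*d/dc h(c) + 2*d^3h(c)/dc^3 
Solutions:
 h(c) = C1 + Integral(C2*airyai(2^(2/3)*c/2) + C3*airybi(2^(2/3)*c/2), c)


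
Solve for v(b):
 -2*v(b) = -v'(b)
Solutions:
 v(b) = C1*exp(2*b)


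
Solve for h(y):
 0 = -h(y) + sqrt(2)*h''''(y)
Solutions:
 h(y) = C1*exp(-2^(7/8)*y/2) + C2*exp(2^(7/8)*y/2) + C3*sin(2^(7/8)*y/2) + C4*cos(2^(7/8)*y/2)


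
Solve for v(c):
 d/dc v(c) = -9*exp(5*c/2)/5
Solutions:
 v(c) = C1 - 18*exp(5*c/2)/25


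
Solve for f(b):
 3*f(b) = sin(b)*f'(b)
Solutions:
 f(b) = C1*(cos(b) - 1)^(3/2)/(cos(b) + 1)^(3/2)


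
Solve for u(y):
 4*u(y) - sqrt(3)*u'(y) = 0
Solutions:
 u(y) = C1*exp(4*sqrt(3)*y/3)


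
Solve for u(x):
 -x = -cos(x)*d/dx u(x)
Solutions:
 u(x) = C1 + Integral(x/cos(x), x)


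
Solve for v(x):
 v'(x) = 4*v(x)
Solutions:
 v(x) = C1*exp(4*x)


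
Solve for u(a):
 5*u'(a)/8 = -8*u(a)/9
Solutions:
 u(a) = C1*exp(-64*a/45)


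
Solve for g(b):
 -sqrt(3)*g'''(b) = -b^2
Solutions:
 g(b) = C1 + C2*b + C3*b^2 + sqrt(3)*b^5/180


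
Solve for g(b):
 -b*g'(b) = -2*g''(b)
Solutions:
 g(b) = C1 + C2*erfi(b/2)


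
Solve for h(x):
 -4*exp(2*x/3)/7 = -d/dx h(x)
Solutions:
 h(x) = C1 + 6*exp(2*x/3)/7


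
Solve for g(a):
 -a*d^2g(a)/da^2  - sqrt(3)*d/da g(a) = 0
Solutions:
 g(a) = C1 + C2*a^(1 - sqrt(3))


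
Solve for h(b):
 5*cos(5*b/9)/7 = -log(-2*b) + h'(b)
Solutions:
 h(b) = C1 + b*log(-b) - b + b*log(2) + 9*sin(5*b/9)/7


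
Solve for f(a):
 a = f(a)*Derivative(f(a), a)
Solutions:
 f(a) = -sqrt(C1 + a^2)
 f(a) = sqrt(C1 + a^2)


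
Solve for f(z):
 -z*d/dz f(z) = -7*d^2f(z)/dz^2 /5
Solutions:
 f(z) = C1 + C2*erfi(sqrt(70)*z/14)


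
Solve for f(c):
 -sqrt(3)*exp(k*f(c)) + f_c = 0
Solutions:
 f(c) = Piecewise((log(-1/(C1*k + sqrt(3)*c*k))/k, Ne(k, 0)), (nan, True))
 f(c) = Piecewise((C1 + sqrt(3)*c, Eq(k, 0)), (nan, True))


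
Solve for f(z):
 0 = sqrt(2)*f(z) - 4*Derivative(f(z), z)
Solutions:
 f(z) = C1*exp(sqrt(2)*z/4)


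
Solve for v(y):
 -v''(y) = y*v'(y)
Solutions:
 v(y) = C1 + C2*erf(sqrt(2)*y/2)


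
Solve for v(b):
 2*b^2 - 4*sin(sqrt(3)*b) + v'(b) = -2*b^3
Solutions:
 v(b) = C1 - b^4/2 - 2*b^3/3 - 4*sqrt(3)*cos(sqrt(3)*b)/3


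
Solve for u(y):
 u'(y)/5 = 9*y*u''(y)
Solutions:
 u(y) = C1 + C2*y^(46/45)


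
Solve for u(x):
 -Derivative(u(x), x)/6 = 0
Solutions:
 u(x) = C1


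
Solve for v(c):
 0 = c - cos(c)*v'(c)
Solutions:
 v(c) = C1 + Integral(c/cos(c), c)


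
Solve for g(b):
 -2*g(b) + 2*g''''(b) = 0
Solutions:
 g(b) = C1*exp(-b) + C2*exp(b) + C3*sin(b) + C4*cos(b)


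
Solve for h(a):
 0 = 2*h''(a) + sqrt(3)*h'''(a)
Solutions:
 h(a) = C1 + C2*a + C3*exp(-2*sqrt(3)*a/3)


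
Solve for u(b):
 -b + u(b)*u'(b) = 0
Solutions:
 u(b) = -sqrt(C1 + b^2)
 u(b) = sqrt(C1 + b^2)


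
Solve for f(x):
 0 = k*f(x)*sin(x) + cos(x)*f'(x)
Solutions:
 f(x) = C1*exp(k*log(cos(x)))


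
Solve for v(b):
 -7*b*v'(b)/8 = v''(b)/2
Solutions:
 v(b) = C1 + C2*erf(sqrt(14)*b/4)


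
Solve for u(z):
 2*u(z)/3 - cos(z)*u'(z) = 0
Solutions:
 u(z) = C1*(sin(z) + 1)^(1/3)/(sin(z) - 1)^(1/3)


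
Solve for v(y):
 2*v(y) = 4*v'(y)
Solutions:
 v(y) = C1*exp(y/2)


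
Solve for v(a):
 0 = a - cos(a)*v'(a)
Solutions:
 v(a) = C1 + Integral(a/cos(a), a)


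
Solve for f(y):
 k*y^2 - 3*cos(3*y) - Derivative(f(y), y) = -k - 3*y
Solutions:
 f(y) = C1 + k*y^3/3 + k*y + 3*y^2/2 - sin(3*y)


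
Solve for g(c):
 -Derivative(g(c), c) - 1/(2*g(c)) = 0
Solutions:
 g(c) = -sqrt(C1 - c)
 g(c) = sqrt(C1 - c)


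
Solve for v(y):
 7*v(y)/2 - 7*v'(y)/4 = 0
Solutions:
 v(y) = C1*exp(2*y)


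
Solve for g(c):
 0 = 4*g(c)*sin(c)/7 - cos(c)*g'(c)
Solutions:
 g(c) = C1/cos(c)^(4/7)


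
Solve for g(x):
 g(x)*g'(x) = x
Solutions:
 g(x) = -sqrt(C1 + x^2)
 g(x) = sqrt(C1 + x^2)


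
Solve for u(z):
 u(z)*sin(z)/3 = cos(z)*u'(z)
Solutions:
 u(z) = C1/cos(z)^(1/3)


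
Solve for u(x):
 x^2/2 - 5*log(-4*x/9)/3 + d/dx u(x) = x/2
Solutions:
 u(x) = C1 - x^3/6 + x^2/4 + 5*x*log(-x)/3 + 5*x*(-2*log(3) - 1 + 2*log(2))/3


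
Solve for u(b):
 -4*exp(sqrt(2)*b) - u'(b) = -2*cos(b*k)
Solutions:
 u(b) = C1 - 2*sqrt(2)*exp(sqrt(2)*b) + 2*sin(b*k)/k


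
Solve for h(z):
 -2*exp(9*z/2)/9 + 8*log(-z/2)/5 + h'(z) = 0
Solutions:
 h(z) = C1 - 8*z*log(-z)/5 + 8*z*(log(2) + 1)/5 + 4*exp(9*z/2)/81


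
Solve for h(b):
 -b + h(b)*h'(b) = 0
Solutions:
 h(b) = -sqrt(C1 + b^2)
 h(b) = sqrt(C1 + b^2)


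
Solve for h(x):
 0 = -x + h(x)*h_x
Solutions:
 h(x) = -sqrt(C1 + x^2)
 h(x) = sqrt(C1 + x^2)


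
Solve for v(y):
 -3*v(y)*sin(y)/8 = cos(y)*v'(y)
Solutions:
 v(y) = C1*cos(y)^(3/8)


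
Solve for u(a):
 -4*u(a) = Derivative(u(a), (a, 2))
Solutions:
 u(a) = C1*sin(2*a) + C2*cos(2*a)


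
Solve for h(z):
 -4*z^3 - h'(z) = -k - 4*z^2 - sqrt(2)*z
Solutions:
 h(z) = C1 + k*z - z^4 + 4*z^3/3 + sqrt(2)*z^2/2


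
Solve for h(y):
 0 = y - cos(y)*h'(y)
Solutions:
 h(y) = C1 + Integral(y/cos(y), y)


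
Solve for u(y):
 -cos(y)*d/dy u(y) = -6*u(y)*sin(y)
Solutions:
 u(y) = C1/cos(y)^6


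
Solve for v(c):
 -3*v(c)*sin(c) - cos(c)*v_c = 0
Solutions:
 v(c) = C1*cos(c)^3


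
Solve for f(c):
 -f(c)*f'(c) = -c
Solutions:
 f(c) = -sqrt(C1 + c^2)
 f(c) = sqrt(C1 + c^2)


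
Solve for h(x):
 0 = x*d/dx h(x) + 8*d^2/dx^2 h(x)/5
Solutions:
 h(x) = C1 + C2*erf(sqrt(5)*x/4)


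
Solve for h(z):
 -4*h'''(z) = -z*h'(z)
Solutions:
 h(z) = C1 + Integral(C2*airyai(2^(1/3)*z/2) + C3*airybi(2^(1/3)*z/2), z)


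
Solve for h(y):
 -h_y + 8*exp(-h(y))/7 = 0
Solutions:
 h(y) = log(C1 + 8*y/7)


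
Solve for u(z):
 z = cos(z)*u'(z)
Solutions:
 u(z) = C1 + Integral(z/cos(z), z)


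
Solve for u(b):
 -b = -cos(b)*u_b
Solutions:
 u(b) = C1 + Integral(b/cos(b), b)


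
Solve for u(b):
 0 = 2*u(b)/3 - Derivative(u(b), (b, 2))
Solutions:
 u(b) = C1*exp(-sqrt(6)*b/3) + C2*exp(sqrt(6)*b/3)


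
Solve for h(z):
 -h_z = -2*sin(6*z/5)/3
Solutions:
 h(z) = C1 - 5*cos(6*z/5)/9


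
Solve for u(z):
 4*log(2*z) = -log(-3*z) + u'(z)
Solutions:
 u(z) = C1 + 5*z*log(z) + z*(-5 + log(48) + I*pi)


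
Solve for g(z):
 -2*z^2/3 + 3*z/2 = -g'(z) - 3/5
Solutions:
 g(z) = C1 + 2*z^3/9 - 3*z^2/4 - 3*z/5


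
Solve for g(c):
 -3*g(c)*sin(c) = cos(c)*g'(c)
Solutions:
 g(c) = C1*cos(c)^3


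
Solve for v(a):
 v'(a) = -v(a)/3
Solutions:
 v(a) = C1*exp(-a/3)


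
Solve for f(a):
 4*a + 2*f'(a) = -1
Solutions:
 f(a) = C1 - a^2 - a/2


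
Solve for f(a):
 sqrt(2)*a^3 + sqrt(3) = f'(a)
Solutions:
 f(a) = C1 + sqrt(2)*a^4/4 + sqrt(3)*a


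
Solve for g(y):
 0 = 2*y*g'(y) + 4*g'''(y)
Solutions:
 g(y) = C1 + Integral(C2*airyai(-2^(2/3)*y/2) + C3*airybi(-2^(2/3)*y/2), y)


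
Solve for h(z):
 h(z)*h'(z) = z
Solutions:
 h(z) = -sqrt(C1 + z^2)
 h(z) = sqrt(C1 + z^2)


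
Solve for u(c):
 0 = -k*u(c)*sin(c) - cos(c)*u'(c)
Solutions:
 u(c) = C1*exp(k*log(cos(c)))


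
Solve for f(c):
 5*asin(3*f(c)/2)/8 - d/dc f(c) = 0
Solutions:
 Integral(1/asin(3*_y/2), (_y, f(c))) = C1 + 5*c/8


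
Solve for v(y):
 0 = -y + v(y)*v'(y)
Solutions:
 v(y) = -sqrt(C1 + y^2)
 v(y) = sqrt(C1 + y^2)


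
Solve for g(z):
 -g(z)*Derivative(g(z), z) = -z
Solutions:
 g(z) = -sqrt(C1 + z^2)
 g(z) = sqrt(C1 + z^2)


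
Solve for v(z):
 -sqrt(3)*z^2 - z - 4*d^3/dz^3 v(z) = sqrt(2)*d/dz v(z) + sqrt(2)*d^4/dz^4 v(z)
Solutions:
 v(z) = C1 + C2*exp(z*(-4*sqrt(2) + 8/(27/2 + 16*sqrt(2) + sqrt(-2048 + (27 + 32*sqrt(2))^2)/2)^(1/3) + (27/2 + 16*sqrt(2) + sqrt(-2048 + (27 + 32*sqrt(2))^2)/2)^(1/3))/6)*sin(sqrt(3)*z*(-(27/2 + 16*sqrt(2) + sqrt(-2048 + (27 + 32*sqrt(2))^2)/2)^(1/3) + 8/(27/2 + 16*sqrt(2) + sqrt(-2048 + (27 + 32*sqrt(2))^2)/2)^(1/3))/6) + C3*exp(z*(-4*sqrt(2) + 8/(27/2 + 16*sqrt(2) + sqrt(-2048 + (27 + 32*sqrt(2))^2)/2)^(1/3) + (27/2 + 16*sqrt(2) + sqrt(-2048 + (27 + 32*sqrt(2))^2)/2)^(1/3))/6)*cos(sqrt(3)*z*(-(27/2 + 16*sqrt(2) + sqrt(-2048 + (27 + 32*sqrt(2))^2)/2)^(1/3) + 8/(27/2 + 16*sqrt(2) + sqrt(-2048 + (27 + 32*sqrt(2))^2)/2)^(1/3))/6) + C4*exp(-z*(8/(27/2 + 16*sqrt(2) + sqrt(-2048 + (27 + 32*sqrt(2))^2)/2)^(1/3) + 2*sqrt(2) + (27/2 + 16*sqrt(2) + sqrt(-2048 + (27 + 32*sqrt(2))^2)/2)^(1/3))/3) - sqrt(6)*z^3/6 - sqrt(2)*z^2/4 + 4*sqrt(3)*z


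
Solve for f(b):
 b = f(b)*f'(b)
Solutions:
 f(b) = -sqrt(C1 + b^2)
 f(b) = sqrt(C1 + b^2)


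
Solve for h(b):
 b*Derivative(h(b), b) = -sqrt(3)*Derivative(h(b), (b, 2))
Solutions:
 h(b) = C1 + C2*erf(sqrt(2)*3^(3/4)*b/6)


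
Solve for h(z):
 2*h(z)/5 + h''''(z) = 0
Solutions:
 h(z) = (C1*sin(10^(3/4)*z/10) + C2*cos(10^(3/4)*z/10))*exp(-10^(3/4)*z/10) + (C3*sin(10^(3/4)*z/10) + C4*cos(10^(3/4)*z/10))*exp(10^(3/4)*z/10)


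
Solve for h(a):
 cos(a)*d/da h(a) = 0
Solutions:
 h(a) = C1


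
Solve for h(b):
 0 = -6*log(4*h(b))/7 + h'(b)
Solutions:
 -7*Integral(1/(log(_y) + 2*log(2)), (_y, h(b)))/6 = C1 - b


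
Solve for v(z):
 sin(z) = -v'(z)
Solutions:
 v(z) = C1 + cos(z)


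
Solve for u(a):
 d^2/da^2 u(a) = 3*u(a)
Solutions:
 u(a) = C1*exp(-sqrt(3)*a) + C2*exp(sqrt(3)*a)


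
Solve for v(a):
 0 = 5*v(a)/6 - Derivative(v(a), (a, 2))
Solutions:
 v(a) = C1*exp(-sqrt(30)*a/6) + C2*exp(sqrt(30)*a/6)


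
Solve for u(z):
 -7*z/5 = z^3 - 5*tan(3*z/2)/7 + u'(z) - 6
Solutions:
 u(z) = C1 - z^4/4 - 7*z^2/10 + 6*z - 10*log(cos(3*z/2))/21


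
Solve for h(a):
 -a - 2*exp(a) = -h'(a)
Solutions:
 h(a) = C1 + a^2/2 + 2*exp(a)


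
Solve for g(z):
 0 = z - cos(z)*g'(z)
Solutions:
 g(z) = C1 + Integral(z/cos(z), z)


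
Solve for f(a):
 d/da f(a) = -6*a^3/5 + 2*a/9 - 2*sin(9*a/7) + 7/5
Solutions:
 f(a) = C1 - 3*a^4/10 + a^2/9 + 7*a/5 + 14*cos(9*a/7)/9


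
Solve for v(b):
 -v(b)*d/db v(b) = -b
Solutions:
 v(b) = -sqrt(C1 + b^2)
 v(b) = sqrt(C1 + b^2)


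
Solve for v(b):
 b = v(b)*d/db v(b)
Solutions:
 v(b) = -sqrt(C1 + b^2)
 v(b) = sqrt(C1 + b^2)


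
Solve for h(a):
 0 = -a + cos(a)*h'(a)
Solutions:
 h(a) = C1 + Integral(a/cos(a), a)


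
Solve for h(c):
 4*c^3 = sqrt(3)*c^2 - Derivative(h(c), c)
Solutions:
 h(c) = C1 - c^4 + sqrt(3)*c^3/3


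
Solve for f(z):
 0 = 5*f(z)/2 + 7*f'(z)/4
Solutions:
 f(z) = C1*exp(-10*z/7)


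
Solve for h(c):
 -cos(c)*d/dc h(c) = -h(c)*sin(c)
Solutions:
 h(c) = C1/cos(c)


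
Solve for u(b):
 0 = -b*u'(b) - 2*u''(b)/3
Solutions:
 u(b) = C1 + C2*erf(sqrt(3)*b/2)


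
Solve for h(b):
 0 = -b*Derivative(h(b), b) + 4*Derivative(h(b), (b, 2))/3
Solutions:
 h(b) = C1 + C2*erfi(sqrt(6)*b/4)


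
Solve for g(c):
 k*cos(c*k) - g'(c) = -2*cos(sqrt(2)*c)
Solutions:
 g(c) = C1 + sqrt(2)*sin(sqrt(2)*c) + sin(c*k)


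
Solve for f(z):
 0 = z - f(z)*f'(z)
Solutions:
 f(z) = -sqrt(C1 + z^2)
 f(z) = sqrt(C1 + z^2)


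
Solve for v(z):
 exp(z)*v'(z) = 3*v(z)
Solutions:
 v(z) = C1*exp(-3*exp(-z))


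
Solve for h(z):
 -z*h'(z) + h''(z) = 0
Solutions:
 h(z) = C1 + C2*erfi(sqrt(2)*z/2)


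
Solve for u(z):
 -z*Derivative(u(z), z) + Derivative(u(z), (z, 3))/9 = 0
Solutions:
 u(z) = C1 + Integral(C2*airyai(3^(2/3)*z) + C3*airybi(3^(2/3)*z), z)


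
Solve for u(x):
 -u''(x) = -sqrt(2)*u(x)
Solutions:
 u(x) = C1*exp(-2^(1/4)*x) + C2*exp(2^(1/4)*x)


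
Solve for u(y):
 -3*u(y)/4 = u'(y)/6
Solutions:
 u(y) = C1*exp(-9*y/2)


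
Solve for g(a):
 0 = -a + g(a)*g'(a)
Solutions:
 g(a) = -sqrt(C1 + a^2)
 g(a) = sqrt(C1 + a^2)


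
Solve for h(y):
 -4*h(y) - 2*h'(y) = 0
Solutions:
 h(y) = C1*exp(-2*y)


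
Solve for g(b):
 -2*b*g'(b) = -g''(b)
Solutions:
 g(b) = C1 + C2*erfi(b)


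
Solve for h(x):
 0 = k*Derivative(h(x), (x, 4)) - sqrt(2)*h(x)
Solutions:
 h(x) = C1*exp(-2^(1/8)*x*(1/k)^(1/4)) + C2*exp(2^(1/8)*x*(1/k)^(1/4)) + C3*exp(-2^(1/8)*I*x*(1/k)^(1/4)) + C4*exp(2^(1/8)*I*x*(1/k)^(1/4))


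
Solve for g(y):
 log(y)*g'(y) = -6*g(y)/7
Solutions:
 g(y) = C1*exp(-6*li(y)/7)


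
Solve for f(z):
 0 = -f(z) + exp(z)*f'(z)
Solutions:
 f(z) = C1*exp(-exp(-z))


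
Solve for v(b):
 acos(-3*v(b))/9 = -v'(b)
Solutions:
 Integral(1/acos(-3*_y), (_y, v(b))) = C1 - b/9


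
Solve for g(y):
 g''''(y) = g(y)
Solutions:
 g(y) = C1*exp(-y) + C2*exp(y) + C3*sin(y) + C4*cos(y)


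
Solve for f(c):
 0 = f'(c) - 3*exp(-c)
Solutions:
 f(c) = C1 - 3*exp(-c)


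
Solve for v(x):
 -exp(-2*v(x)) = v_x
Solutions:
 v(x) = log(-sqrt(C1 - 2*x))
 v(x) = log(C1 - 2*x)/2


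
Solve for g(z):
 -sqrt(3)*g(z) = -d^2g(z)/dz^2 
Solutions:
 g(z) = C1*exp(-3^(1/4)*z) + C2*exp(3^(1/4)*z)


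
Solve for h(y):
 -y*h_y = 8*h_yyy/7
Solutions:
 h(y) = C1 + Integral(C2*airyai(-7^(1/3)*y/2) + C3*airybi(-7^(1/3)*y/2), y)


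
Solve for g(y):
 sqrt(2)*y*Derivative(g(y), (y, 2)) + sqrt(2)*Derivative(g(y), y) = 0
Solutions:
 g(y) = C1 + C2*log(y)


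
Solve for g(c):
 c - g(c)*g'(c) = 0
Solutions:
 g(c) = -sqrt(C1 + c^2)
 g(c) = sqrt(C1 + c^2)


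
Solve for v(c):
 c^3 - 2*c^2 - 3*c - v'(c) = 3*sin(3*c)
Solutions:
 v(c) = C1 + c^4/4 - 2*c^3/3 - 3*c^2/2 + cos(3*c)


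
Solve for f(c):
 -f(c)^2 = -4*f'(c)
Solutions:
 f(c) = -4/(C1 + c)


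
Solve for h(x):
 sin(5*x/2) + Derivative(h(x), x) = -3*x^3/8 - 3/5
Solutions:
 h(x) = C1 - 3*x^4/32 - 3*x/5 + 2*cos(5*x/2)/5


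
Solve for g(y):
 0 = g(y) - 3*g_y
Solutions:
 g(y) = C1*exp(y/3)


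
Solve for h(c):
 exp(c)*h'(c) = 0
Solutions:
 h(c) = C1


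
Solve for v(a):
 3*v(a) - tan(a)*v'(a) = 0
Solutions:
 v(a) = C1*sin(a)^3


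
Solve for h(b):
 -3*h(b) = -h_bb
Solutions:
 h(b) = C1*exp(-sqrt(3)*b) + C2*exp(sqrt(3)*b)


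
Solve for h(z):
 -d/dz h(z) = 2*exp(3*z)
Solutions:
 h(z) = C1 - 2*exp(3*z)/3


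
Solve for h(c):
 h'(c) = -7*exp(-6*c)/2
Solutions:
 h(c) = C1 + 7*exp(-6*c)/12


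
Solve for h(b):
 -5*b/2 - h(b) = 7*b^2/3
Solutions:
 h(b) = b*(-14*b - 15)/6


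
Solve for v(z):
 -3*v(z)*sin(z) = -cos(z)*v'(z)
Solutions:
 v(z) = C1/cos(z)^3


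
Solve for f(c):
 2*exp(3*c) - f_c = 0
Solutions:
 f(c) = C1 + 2*exp(3*c)/3


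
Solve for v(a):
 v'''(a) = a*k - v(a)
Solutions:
 v(a) = C3*exp(-a) + a*k + (C1*sin(sqrt(3)*a/2) + C2*cos(sqrt(3)*a/2))*exp(a/2)


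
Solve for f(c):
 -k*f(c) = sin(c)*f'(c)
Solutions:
 f(c) = C1*exp(k*(-log(cos(c) - 1) + log(cos(c) + 1))/2)


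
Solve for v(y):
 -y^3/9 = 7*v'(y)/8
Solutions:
 v(y) = C1 - 2*y^4/63


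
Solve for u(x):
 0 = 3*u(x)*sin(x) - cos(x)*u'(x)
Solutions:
 u(x) = C1/cos(x)^3


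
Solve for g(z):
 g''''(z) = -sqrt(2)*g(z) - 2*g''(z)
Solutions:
 g(z) = (C1*sin(2^(1/8)*z*cos(atan(sqrt(-1 + sqrt(2)))/2)) + C2*cos(2^(1/8)*z*cos(atan(sqrt(-1 + sqrt(2)))/2)))*exp(-2^(1/8)*z*sin(atan(sqrt(-1 + sqrt(2)))/2)) + (C3*sin(2^(1/8)*z*cos(atan(sqrt(-1 + sqrt(2)))/2)) + C4*cos(2^(1/8)*z*cos(atan(sqrt(-1 + sqrt(2)))/2)))*exp(2^(1/8)*z*sin(atan(sqrt(-1 + sqrt(2)))/2))


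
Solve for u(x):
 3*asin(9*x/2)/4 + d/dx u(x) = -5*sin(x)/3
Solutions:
 u(x) = C1 - 3*x*asin(9*x/2)/4 - sqrt(4 - 81*x^2)/12 + 5*cos(x)/3


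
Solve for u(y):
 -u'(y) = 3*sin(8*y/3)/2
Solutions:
 u(y) = C1 + 9*cos(8*y/3)/16


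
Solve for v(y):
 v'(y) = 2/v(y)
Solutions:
 v(y) = -sqrt(C1 + 4*y)
 v(y) = sqrt(C1 + 4*y)


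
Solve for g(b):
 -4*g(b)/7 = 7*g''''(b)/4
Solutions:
 g(b) = (C1*sin(sqrt(14)*b/7) + C2*cos(sqrt(14)*b/7))*exp(-sqrt(14)*b/7) + (C3*sin(sqrt(14)*b/7) + C4*cos(sqrt(14)*b/7))*exp(sqrt(14)*b/7)


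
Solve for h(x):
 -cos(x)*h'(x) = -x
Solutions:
 h(x) = C1 + Integral(x/cos(x), x)


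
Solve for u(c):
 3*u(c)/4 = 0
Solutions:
 u(c) = 0


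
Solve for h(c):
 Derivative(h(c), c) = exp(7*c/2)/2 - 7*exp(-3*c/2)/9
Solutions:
 h(c) = C1 + exp(7*c/2)/7 + 14*exp(-3*c/2)/27


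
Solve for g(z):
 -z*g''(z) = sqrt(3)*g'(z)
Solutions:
 g(z) = C1 + C2*z^(1 - sqrt(3))


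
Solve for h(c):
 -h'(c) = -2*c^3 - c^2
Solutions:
 h(c) = C1 + c^4/2 + c^3/3


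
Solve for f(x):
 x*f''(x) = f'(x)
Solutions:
 f(x) = C1 + C2*x^2


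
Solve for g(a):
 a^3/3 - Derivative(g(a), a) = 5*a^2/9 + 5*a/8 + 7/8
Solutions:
 g(a) = C1 + a^4/12 - 5*a^3/27 - 5*a^2/16 - 7*a/8


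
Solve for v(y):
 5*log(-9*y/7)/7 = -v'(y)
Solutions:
 v(y) = C1 - 5*y*log(-y)/7 + 5*y*(-2*log(3) + 1 + log(7))/7


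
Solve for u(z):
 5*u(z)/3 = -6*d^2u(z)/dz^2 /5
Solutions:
 u(z) = C1*sin(5*sqrt(2)*z/6) + C2*cos(5*sqrt(2)*z/6)


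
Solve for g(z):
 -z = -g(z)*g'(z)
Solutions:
 g(z) = -sqrt(C1 + z^2)
 g(z) = sqrt(C1 + z^2)


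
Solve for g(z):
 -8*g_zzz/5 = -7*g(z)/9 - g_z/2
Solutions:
 g(z) = C1*exp(-15^(1/3)*z*(15^(1/3)/(sqrt(769) + 28)^(1/3) + (sqrt(769) + 28)^(1/3))/24)*sin(3^(1/6)*5^(1/3)*z*(-3^(2/3)*(sqrt(769) + 28)^(1/3) + 3*5^(1/3)/(sqrt(769) + 28)^(1/3))/24) + C2*exp(-15^(1/3)*z*(15^(1/3)/(sqrt(769) + 28)^(1/3) + (sqrt(769) + 28)^(1/3))/24)*cos(3^(1/6)*5^(1/3)*z*(-3^(2/3)*(sqrt(769) + 28)^(1/3) + 3*5^(1/3)/(sqrt(769) + 28)^(1/3))/24) + C3*exp(15^(1/3)*z*(15^(1/3)/(sqrt(769) + 28)^(1/3) + (sqrt(769) + 28)^(1/3))/12)


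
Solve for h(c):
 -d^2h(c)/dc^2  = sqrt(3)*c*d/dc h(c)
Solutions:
 h(c) = C1 + C2*erf(sqrt(2)*3^(1/4)*c/2)


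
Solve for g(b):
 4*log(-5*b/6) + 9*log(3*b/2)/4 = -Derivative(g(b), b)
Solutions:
 g(b) = C1 - 25*b*log(b)/4 + b*(-4*log(5) + log(2)/4 + 3*log(3)/4 + log(192) + 25/4 - 4*I*pi)


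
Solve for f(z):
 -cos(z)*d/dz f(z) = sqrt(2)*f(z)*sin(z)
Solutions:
 f(z) = C1*cos(z)^(sqrt(2))


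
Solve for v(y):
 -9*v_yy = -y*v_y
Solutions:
 v(y) = C1 + C2*erfi(sqrt(2)*y/6)


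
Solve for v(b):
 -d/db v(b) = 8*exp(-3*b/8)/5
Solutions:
 v(b) = C1 + 64*exp(-3*b/8)/15


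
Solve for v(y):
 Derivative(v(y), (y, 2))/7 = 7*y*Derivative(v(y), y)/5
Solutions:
 v(y) = C1 + C2*erfi(7*sqrt(10)*y/10)


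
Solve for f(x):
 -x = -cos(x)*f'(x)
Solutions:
 f(x) = C1 + Integral(x/cos(x), x)


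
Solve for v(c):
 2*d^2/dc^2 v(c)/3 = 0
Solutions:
 v(c) = C1 + C2*c


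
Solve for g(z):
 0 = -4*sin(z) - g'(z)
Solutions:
 g(z) = C1 + 4*cos(z)


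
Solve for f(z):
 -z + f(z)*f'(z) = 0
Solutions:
 f(z) = -sqrt(C1 + z^2)
 f(z) = sqrt(C1 + z^2)


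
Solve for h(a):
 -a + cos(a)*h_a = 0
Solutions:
 h(a) = C1 + Integral(a/cos(a), a)


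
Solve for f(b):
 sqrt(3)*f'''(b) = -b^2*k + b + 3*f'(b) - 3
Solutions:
 f(b) = C1 + C2*exp(-3^(1/4)*b) + C3*exp(3^(1/4)*b) + b^3*k/9 - b^2/6 + 2*sqrt(3)*b*k/9 + b


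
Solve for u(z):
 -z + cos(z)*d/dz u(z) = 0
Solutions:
 u(z) = C1 + Integral(z/cos(z), z)


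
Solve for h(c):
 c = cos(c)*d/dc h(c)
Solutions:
 h(c) = C1 + Integral(c/cos(c), c)


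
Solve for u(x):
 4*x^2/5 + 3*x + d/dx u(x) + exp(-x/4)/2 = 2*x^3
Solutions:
 u(x) = C1 + x^4/2 - 4*x^3/15 - 3*x^2/2 + 2*exp(-x/4)


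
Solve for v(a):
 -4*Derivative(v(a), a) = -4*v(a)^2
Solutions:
 v(a) = -1/(C1 + a)


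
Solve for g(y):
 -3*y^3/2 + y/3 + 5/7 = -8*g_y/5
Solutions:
 g(y) = C1 + 15*y^4/64 - 5*y^2/48 - 25*y/56


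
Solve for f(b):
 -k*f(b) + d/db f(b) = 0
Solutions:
 f(b) = C1*exp(b*k)


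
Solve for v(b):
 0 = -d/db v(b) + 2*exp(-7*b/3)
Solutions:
 v(b) = C1 - 6*exp(-7*b/3)/7


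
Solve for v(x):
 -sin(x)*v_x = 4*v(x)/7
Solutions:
 v(x) = C1*(cos(x) + 1)^(2/7)/(cos(x) - 1)^(2/7)


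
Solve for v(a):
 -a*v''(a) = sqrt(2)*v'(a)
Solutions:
 v(a) = C1 + C2*a^(1 - sqrt(2))


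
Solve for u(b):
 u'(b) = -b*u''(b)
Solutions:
 u(b) = C1 + C2*log(b)


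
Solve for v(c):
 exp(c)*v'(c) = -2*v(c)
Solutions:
 v(c) = C1*exp(2*exp(-c))


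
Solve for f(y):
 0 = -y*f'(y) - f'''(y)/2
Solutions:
 f(y) = C1 + Integral(C2*airyai(-2^(1/3)*y) + C3*airybi(-2^(1/3)*y), y)


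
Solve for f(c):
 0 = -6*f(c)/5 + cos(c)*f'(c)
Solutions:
 f(c) = C1*(sin(c) + 1)^(3/5)/(sin(c) - 1)^(3/5)


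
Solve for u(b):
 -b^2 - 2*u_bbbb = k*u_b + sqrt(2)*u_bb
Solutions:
 u(b) = C1 + C2*exp(b*(-6^(1/3)*(9*k + 2*sqrt(3)*sqrt(27*k^2/4 + sqrt(2)))^(1/3) + 2*2^(1/6)*3^(2/3)/(9*k + 2*sqrt(3)*sqrt(27*k^2/4 + sqrt(2)))^(1/3))/6) + C3*exp(b*(6^(1/3)*(9*k + 2*sqrt(3)*sqrt(27*k^2/4 + sqrt(2)))^(1/3)/12 - 2^(1/3)*3^(5/6)*I*(9*k + 2*sqrt(3)*sqrt(27*k^2/4 + sqrt(2)))^(1/3)/12 + 2*sqrt(2)/((-6^(1/3) + 2^(1/3)*3^(5/6)*I)*(9*k + 2*sqrt(3)*sqrt(27*k^2/4 + sqrt(2)))^(1/3)))) + C4*exp(b*(6^(1/3)*(9*k + 2*sqrt(3)*sqrt(27*k^2/4 + sqrt(2)))^(1/3)/12 + 2^(1/3)*3^(5/6)*I*(9*k + 2*sqrt(3)*sqrt(27*k^2/4 + sqrt(2)))^(1/3)/12 - 2*sqrt(2)/((6^(1/3) + 2^(1/3)*3^(5/6)*I)*(9*k + 2*sqrt(3)*sqrt(27*k^2/4 + sqrt(2)))^(1/3)))) - b^3/(3*k) + sqrt(2)*b^2/k^2 - 4*b/k^3


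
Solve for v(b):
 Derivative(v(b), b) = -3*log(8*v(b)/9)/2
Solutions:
 2*Integral(1/(log(_y) - 2*log(3) + 3*log(2)), (_y, v(b)))/3 = C1 - b


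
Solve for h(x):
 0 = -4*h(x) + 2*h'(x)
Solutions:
 h(x) = C1*exp(2*x)


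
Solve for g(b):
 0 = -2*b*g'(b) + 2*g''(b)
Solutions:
 g(b) = C1 + C2*erfi(sqrt(2)*b/2)


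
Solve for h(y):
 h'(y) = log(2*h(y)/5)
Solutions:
 -Integral(1/(log(_y) - log(5) + log(2)), (_y, h(y))) = C1 - y


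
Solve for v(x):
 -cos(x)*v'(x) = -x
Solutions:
 v(x) = C1 + Integral(x/cos(x), x)


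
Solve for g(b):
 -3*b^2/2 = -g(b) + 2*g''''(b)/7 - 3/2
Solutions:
 g(b) = C1*exp(-2^(3/4)*7^(1/4)*b/2) + C2*exp(2^(3/4)*7^(1/4)*b/2) + C3*sin(2^(3/4)*7^(1/4)*b/2) + C4*cos(2^(3/4)*7^(1/4)*b/2) + 3*b^2/2 - 3/2


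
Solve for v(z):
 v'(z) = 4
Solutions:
 v(z) = C1 + 4*z


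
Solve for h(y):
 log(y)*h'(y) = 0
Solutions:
 h(y) = C1


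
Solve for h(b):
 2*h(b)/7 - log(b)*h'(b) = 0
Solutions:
 h(b) = C1*exp(2*li(b)/7)


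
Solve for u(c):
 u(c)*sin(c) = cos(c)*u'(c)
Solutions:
 u(c) = C1/cos(c)


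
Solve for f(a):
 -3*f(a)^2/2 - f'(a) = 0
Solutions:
 f(a) = 2/(C1 + 3*a)


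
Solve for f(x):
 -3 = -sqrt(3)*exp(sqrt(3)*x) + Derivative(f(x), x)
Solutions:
 f(x) = C1 - 3*x + exp(sqrt(3)*x)


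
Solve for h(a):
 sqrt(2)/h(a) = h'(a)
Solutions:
 h(a) = -sqrt(C1 + 2*sqrt(2)*a)
 h(a) = sqrt(C1 + 2*sqrt(2)*a)


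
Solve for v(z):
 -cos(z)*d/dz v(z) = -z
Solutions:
 v(z) = C1 + Integral(z/cos(z), z)


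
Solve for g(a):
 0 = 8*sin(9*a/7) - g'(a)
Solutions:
 g(a) = C1 - 56*cos(9*a/7)/9


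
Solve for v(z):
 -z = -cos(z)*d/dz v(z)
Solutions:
 v(z) = C1 + Integral(z/cos(z), z)


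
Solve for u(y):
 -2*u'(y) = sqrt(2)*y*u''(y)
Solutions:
 u(y) = C1 + C2*y^(1 - sqrt(2))


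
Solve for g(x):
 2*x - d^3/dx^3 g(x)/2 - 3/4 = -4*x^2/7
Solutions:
 g(x) = C1 + C2*x + C3*x^2 + 2*x^5/105 + x^4/6 - x^3/4


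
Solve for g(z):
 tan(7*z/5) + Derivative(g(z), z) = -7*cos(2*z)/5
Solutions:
 g(z) = C1 + 5*log(cos(7*z/5))/7 - 7*sin(2*z)/10


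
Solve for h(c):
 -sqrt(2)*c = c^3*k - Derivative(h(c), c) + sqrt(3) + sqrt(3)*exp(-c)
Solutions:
 h(c) = C1 + c^4*k/4 + sqrt(2)*c^2/2 + sqrt(3)*c - sqrt(3)*exp(-c)


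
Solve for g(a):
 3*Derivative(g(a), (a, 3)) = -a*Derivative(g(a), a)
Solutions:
 g(a) = C1 + Integral(C2*airyai(-3^(2/3)*a/3) + C3*airybi(-3^(2/3)*a/3), a)


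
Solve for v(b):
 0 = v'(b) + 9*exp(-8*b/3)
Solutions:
 v(b) = C1 + 27*exp(-8*b/3)/8


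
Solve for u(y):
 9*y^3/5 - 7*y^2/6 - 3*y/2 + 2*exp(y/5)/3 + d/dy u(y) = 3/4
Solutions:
 u(y) = C1 - 9*y^4/20 + 7*y^3/18 + 3*y^2/4 + 3*y/4 - 10*exp(y/5)/3


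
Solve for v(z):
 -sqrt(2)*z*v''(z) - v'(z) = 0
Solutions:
 v(z) = C1 + C2*z^(1 - sqrt(2)/2)


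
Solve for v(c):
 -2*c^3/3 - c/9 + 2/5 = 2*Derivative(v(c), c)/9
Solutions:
 v(c) = C1 - 3*c^4/4 - c^2/4 + 9*c/5


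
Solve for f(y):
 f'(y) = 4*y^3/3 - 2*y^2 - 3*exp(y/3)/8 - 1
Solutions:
 f(y) = C1 + y^4/3 - 2*y^3/3 - y - 9*exp(y/3)/8


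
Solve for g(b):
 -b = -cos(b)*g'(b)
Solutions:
 g(b) = C1 + Integral(b/cos(b), b)


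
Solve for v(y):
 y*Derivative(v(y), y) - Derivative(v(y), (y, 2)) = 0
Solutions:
 v(y) = C1 + C2*erfi(sqrt(2)*y/2)


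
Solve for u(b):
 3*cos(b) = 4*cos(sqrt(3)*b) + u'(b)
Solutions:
 u(b) = C1 + 3*sin(b) - 4*sqrt(3)*sin(sqrt(3)*b)/3


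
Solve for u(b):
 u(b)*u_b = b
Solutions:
 u(b) = -sqrt(C1 + b^2)
 u(b) = sqrt(C1 + b^2)


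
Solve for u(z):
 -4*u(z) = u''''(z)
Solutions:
 u(z) = (C1*sin(z) + C2*cos(z))*exp(-z) + (C3*sin(z) + C4*cos(z))*exp(z)


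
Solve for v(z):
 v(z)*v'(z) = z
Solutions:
 v(z) = -sqrt(C1 + z^2)
 v(z) = sqrt(C1 + z^2)


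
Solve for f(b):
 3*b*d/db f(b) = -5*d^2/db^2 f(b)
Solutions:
 f(b) = C1 + C2*erf(sqrt(30)*b/10)


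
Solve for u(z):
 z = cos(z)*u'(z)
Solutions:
 u(z) = C1 + Integral(z/cos(z), z)


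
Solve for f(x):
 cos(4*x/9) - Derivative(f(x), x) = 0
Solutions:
 f(x) = C1 + 9*sin(4*x/9)/4


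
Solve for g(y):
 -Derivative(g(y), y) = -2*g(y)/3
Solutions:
 g(y) = C1*exp(2*y/3)


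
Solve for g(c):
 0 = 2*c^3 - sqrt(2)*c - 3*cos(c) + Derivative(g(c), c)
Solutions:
 g(c) = C1 - c^4/2 + sqrt(2)*c^2/2 + 3*sin(c)


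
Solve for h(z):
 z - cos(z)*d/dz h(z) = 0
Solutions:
 h(z) = C1 + Integral(z/cos(z), z)


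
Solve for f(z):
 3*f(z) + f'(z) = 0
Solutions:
 f(z) = C1*exp(-3*z)


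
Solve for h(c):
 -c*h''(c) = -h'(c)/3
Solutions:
 h(c) = C1 + C2*c^(4/3)


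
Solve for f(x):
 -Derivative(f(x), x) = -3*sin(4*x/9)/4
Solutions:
 f(x) = C1 - 27*cos(4*x/9)/16


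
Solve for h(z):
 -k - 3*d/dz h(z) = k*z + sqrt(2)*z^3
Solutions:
 h(z) = C1 - k*z^2/6 - k*z/3 - sqrt(2)*z^4/12


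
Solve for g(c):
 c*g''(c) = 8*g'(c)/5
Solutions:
 g(c) = C1 + C2*c^(13/5)


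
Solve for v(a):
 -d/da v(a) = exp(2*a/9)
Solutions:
 v(a) = C1 - 9*exp(2*a/9)/2


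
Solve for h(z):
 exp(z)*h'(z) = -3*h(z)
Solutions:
 h(z) = C1*exp(3*exp(-z))


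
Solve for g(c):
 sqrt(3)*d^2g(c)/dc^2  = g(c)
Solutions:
 g(c) = C1*exp(-3^(3/4)*c/3) + C2*exp(3^(3/4)*c/3)


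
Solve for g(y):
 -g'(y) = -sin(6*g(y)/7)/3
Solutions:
 -y/3 + 7*log(cos(6*g(y)/7) - 1)/12 - 7*log(cos(6*g(y)/7) + 1)/12 = C1


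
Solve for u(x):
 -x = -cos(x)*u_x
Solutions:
 u(x) = C1 + Integral(x/cos(x), x)


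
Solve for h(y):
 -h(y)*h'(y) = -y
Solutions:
 h(y) = -sqrt(C1 + y^2)
 h(y) = sqrt(C1 + y^2)


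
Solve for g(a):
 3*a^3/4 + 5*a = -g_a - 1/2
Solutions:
 g(a) = C1 - 3*a^4/16 - 5*a^2/2 - a/2
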